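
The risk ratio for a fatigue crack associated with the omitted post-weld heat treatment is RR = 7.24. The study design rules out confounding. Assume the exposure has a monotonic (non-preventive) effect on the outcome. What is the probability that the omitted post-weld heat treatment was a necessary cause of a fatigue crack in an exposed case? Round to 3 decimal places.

PN ≈ 0.862

Under exogeneity and monotonicity, PN = (RR − 1) / RR = 1 − 1/RR.
PN = (7.24 − 1) / 7.24 = 6.24 / 7.24 ≈ 0.8619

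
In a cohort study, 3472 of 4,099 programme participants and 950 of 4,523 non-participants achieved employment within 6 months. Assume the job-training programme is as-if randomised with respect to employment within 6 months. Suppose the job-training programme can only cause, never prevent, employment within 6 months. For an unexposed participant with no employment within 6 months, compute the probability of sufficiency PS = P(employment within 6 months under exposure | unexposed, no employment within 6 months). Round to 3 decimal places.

p₁ = P(outcome | exposed) = 3472/4099 = 0.84704
p₀ = P(outcome | unexposed) = 950/4523 = 0.21004
Under exogeneity and monotonicity, PS = (p₁ − p₀) / (1 − p₀).
PS = (0.84704 − 0.21004) / (1 − 0.21004) = 0.637 / 0.78996 ≈ 0.8064

PS ≈ 0.806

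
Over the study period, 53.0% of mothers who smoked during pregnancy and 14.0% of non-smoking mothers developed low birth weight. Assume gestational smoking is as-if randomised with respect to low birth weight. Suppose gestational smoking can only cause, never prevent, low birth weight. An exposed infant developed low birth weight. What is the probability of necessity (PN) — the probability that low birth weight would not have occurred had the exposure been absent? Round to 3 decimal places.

p₁ = 0.53, p₀ = 0.14.
Under exogeneity and monotonicity, PN = (p₁ − p₀) / p₁.
PN = (0.53 − 0.14) / 0.53 = 0.39 / 0.53 ≈ 0.7358

PN ≈ 0.736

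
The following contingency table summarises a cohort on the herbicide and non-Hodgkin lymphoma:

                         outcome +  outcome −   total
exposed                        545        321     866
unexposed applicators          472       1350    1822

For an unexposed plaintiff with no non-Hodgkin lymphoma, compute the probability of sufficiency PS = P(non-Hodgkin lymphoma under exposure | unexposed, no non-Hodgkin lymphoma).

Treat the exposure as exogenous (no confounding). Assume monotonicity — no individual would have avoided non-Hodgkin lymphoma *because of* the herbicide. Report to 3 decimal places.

p₁ = P(outcome | exposed) = 545/866 = 0.62933
p₀ = P(outcome | unexposed) = 472/1822 = 0.25906
Under exogeneity and monotonicity, PS = (p₁ − p₀)/(1 − p₀).
PS = (0.62933 − 0.25906) / 0.74094 ≈ 0.4997

PS ≈ 0.500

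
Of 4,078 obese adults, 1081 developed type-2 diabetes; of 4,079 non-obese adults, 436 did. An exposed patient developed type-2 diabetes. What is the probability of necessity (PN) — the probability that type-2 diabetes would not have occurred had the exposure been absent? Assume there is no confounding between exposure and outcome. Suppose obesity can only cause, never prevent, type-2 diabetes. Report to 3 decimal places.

p₁ = P(outcome | exposed) = 1081/4078 = 0.26508
p₀ = P(outcome | unexposed) = 436/4079 = 0.10689
Under exogeneity and monotonicity, PN = (p₁ − p₀) / p₁.
PN = (0.26508 − 0.10689) / 0.26508 = 0.15819 / 0.26508 ≈ 0.5968

PN ≈ 0.597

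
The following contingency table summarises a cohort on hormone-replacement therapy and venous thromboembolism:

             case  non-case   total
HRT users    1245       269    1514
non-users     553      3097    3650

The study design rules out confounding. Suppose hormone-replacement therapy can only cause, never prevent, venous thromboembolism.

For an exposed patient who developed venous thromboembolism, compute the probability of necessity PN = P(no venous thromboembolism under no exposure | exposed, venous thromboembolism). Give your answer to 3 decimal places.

p₁ = P(outcome | exposed) = 1245/1514 = 0.82232
p₀ = P(outcome | unexposed) = 553/3650 = 0.15151
Under exogeneity and monotonicity, PN = (p₁ − p₀) / p₁.
PN = (0.82232 − 0.15151) / 0.82232 = 0.67082 / 0.82232 ≈ 0.8158

PN ≈ 0.816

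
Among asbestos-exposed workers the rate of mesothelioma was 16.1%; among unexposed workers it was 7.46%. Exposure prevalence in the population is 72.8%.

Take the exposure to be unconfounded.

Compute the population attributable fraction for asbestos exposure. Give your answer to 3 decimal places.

PAF ≈ 0.457

p₁ = 0.161, p₀ = 0.0746.
Overall risk P(Y=1) = π·p₁ + (1−π)·p₀ = 0.728×0.161 + 0.272×0.0746 = 0.1375.
Under exogeneity, PAF = [P(Y=1) − p₀] / P(Y=1).
PAF = (0.1375 − 0.0746) / 0.1375 ≈ 0.4575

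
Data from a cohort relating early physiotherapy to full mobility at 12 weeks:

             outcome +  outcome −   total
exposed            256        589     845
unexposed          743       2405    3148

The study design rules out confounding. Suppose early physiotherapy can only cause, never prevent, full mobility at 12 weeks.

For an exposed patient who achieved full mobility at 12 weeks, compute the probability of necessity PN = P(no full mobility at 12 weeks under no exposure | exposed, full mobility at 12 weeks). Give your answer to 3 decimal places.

PN ≈ 0.221

p₁ = P(outcome | exposed) = 256/845 = 0.30296
p₀ = P(outcome | unexposed) = 743/3148 = 0.23602
Under exogeneity and monotonicity, PN = (p₁ − p₀)/p₁.
PN = (0.30296 − 0.23602) / 0.30296 ≈ 0.2209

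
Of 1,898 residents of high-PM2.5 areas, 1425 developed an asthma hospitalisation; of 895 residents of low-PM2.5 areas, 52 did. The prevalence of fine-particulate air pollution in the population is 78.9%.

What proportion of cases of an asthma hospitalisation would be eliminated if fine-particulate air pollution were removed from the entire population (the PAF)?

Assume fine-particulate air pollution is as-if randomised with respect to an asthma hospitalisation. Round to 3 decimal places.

p₁ = P(outcome | exposed) = 1425/1898 = 0.75079
p₀ = P(outcome | unexposed) = 52/895 = 0.058101
Overall risk P(Y=1) = π·p₁ + (1−π)·p₀ = 0.789×0.75079 + 0.211×0.058101 = 0.60463.
Under exogeneity, PAF = [P(Y=1) − p₀] / P(Y=1).
PAF = (0.60463 − 0.058101) / 0.60463 ≈ 0.9039

PAF ≈ 0.904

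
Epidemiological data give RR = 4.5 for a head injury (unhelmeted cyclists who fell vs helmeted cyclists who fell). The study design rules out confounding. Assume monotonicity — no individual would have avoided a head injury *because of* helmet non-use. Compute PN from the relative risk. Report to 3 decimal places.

Under exogeneity and monotonicity, PN = (RR − 1) / RR = 1 − 1/RR.
PN = (4.5 − 1) / 4.5 = 3.5 / 4.5 ≈ 0.7778

PN ≈ 0.778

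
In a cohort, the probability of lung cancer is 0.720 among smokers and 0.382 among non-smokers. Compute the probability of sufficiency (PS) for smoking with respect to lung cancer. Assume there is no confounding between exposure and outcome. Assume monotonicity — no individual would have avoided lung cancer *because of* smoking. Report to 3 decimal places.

PS ≈ 0.547

Let p₁ = 0.72, p₀ = 0.382.
Under exogeneity and monotonicity, PS = (p₁ − p₀) / (1 − p₀).
PS = (0.72 − 0.382) / (1 − 0.382) = 0.338 / 0.618 ≈ 0.5469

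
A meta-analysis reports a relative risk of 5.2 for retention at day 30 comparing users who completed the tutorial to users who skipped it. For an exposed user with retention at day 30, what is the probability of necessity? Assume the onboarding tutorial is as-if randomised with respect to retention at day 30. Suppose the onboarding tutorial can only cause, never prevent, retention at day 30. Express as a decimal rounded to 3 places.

PN ≈ 0.808

Under exogeneity and monotonicity, PN = (RR − 1) / RR = 1 − 1/RR.
PN = (5.2 − 1) / 5.2 = 4.2 / 5.2 ≈ 0.8077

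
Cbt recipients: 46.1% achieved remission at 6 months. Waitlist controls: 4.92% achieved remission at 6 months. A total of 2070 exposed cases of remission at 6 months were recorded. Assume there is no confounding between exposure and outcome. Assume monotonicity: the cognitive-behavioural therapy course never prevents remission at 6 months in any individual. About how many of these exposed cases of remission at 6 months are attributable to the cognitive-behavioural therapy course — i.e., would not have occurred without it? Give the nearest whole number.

about 1849 cases

p₁ = 0.461, p₀ = 0.0492.
PN = (p₁ − p₀)/p₁ = (0.461 − 0.0492) / 0.461 ≈ 0.89328.
Attributable cases ≈ PN × (exposed cases) = 0.89328 × 2070 ≈ 1849.08.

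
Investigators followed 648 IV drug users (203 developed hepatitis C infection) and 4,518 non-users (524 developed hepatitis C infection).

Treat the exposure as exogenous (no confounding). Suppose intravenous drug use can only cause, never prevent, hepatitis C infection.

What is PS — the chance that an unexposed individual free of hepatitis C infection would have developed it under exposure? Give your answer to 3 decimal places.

p₁ = P(outcome | exposed) = 203/648 = 0.31327
p₀ = P(outcome | unexposed) = 524/4518 = 0.11598
Under exogeneity and monotonicity, PS = (p₁ − p₀) / (1 − p₀).
PS = (0.31327 − 0.11598) / (1 − 0.11598) = 0.19729 / 0.88402 ≈ 0.2232

PS ≈ 0.223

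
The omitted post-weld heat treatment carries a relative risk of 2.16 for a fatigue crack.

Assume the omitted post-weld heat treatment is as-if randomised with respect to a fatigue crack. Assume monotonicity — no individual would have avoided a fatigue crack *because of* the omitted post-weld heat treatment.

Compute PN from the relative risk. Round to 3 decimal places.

Under exogeneity and monotonicity, PN = (RR − 1) / RR = 1 − 1/RR.
PN = (2.16 − 1) / 2.16 = 1.16 / 2.16 ≈ 0.5370

PN ≈ 0.537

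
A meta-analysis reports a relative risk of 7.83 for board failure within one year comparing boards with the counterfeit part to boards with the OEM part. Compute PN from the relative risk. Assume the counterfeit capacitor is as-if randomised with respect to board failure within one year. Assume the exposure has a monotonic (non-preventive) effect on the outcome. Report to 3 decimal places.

PN ≈ 0.872

Under exogeneity and monotonicity, PN = (RR − 1) / RR = 1 − 1/RR.
PN = (7.83 − 1) / 7.83 = 6.83 / 7.83 ≈ 0.8723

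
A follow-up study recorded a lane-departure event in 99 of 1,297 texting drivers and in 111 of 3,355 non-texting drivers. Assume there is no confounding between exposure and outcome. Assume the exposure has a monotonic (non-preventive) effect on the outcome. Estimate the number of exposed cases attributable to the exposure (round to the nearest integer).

about 56 cases

p₁ = P(outcome | exposed) = 99/1297 = 0.07633
p₀ = P(outcome | unexposed) = 111/3355 = 0.033085
PN = (p₁ − p₀)/p₁ = (0.07633 − 0.033085) / 0.07633 ≈ 0.56655.
Attributable cases ≈ PN × (exposed cases) = 0.56655 × 99 ≈ 56.09.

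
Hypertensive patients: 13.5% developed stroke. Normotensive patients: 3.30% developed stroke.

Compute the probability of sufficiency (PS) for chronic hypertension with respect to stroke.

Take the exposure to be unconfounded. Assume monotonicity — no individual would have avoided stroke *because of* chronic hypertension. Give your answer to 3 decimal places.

p₁ = 0.135, p₀ = 0.033.
Under exogeneity and monotonicity, PS = (p₁ − p₀) / (1 − p₀).
PS = (0.135 − 0.033) / (1 − 0.033) = 0.102 / 0.967 ≈ 0.1055

PS ≈ 0.105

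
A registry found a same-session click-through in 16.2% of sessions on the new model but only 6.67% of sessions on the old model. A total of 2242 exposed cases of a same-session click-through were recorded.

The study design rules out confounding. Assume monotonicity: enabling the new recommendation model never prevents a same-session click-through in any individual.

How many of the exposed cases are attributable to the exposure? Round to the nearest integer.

about 1319 cases

p₁ = 0.162, p₀ = 0.0667.
PN = (p₁ − p₀)/p₁ = (0.162 − 0.0667) / 0.162 ≈ 0.58827.
Attributable cases ≈ PN × (exposed cases) = 0.58827 × 2242 ≈ 1318.90.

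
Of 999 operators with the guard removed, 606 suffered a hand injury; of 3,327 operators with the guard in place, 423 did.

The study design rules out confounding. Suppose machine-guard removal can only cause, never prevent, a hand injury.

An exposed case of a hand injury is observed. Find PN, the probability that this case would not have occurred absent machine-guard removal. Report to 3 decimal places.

PN ≈ 0.790

p₁ = P(outcome | exposed) = 606/999 = 0.60661
p₀ = P(outcome | unexposed) = 423/3327 = 0.12714
Under exogeneity and monotonicity, PN = (p₁ − p₀) / p₁.
PN = (0.60661 − 0.12714) / 0.60661 = 0.47947 / 0.60661 ≈ 0.7904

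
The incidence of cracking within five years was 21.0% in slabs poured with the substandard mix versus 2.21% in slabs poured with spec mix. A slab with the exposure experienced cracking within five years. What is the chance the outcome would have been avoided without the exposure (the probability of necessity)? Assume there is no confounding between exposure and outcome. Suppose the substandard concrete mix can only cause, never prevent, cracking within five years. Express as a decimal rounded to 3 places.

p₁ = 0.21, p₀ = 0.0221.
Under exogeneity and monotonicity, PN = (p₁ − p₀) / p₁.
PN = (0.21 − 0.0221) / 0.21 = 0.1879 / 0.21 ≈ 0.8948

PN ≈ 0.895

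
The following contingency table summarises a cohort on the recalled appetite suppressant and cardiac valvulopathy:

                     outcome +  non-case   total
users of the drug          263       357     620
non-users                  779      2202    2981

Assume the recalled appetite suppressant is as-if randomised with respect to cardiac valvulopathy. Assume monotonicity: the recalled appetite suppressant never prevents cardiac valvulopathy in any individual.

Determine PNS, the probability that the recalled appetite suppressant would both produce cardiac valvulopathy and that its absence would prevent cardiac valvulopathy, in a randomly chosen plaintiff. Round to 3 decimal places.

PNS ≈ 0.163

p₁ = P(outcome | exposed) = 263/620 = 0.42419
p₀ = P(outcome | unexposed) = 779/2981 = 0.26132
Under exogeneity and monotonicity, PNS = p₁ − p₀.
PNS = 0.42419 − 0.26132 = 0.16287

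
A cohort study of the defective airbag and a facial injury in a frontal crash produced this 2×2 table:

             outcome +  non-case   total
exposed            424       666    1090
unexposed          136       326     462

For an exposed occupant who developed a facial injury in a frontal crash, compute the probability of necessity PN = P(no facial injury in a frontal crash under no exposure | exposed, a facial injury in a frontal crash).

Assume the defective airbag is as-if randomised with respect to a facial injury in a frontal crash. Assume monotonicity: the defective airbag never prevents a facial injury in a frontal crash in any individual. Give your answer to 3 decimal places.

PN ≈ 0.243

p₁ = P(outcome | exposed) = 424/1090 = 0.38899
p₀ = P(outcome | unexposed) = 136/462 = 0.29437
Under exogeneity and monotonicity, PN = (p₁ − p₀)/p₁.
PN = (0.38899 − 0.29437) / 0.38899 ≈ 0.2432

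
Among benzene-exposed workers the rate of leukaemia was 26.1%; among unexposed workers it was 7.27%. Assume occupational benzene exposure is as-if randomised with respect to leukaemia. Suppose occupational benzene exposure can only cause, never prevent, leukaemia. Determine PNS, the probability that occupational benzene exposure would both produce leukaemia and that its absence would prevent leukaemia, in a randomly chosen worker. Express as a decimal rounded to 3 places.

p₁ = 0.261, p₀ = 0.0727.
Under exogeneity and monotonicity, PNS = p₁ − p₀.
PNS = 0.261 − 0.0727 = 0.1883

PNS ≈ 0.188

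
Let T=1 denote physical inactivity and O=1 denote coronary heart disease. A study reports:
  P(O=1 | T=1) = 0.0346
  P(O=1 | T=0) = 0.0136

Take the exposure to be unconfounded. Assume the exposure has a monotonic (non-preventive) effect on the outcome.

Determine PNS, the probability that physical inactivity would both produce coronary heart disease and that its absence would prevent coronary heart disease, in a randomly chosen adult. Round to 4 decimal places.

PNS ≈ 0.0210

Let p₁ = 0.0346, p₀ = 0.0136.
Under exogeneity and monotonicity, PNS = p₁ − p₀.
PNS = 0.0346 − 0.0136 = 0.021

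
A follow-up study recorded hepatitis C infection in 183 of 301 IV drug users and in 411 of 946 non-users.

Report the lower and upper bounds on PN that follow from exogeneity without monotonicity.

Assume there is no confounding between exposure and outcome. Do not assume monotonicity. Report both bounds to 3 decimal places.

p₁ = P(outcome | exposed) = 183/301 = 0.60797
p₀ = P(outcome | unexposed) = 411/946 = 0.43446
Under exogeneity alone the bounds on PN are max{0,(p₁−p₀)/p₁} ≤ PN ≤ min{1,(1−p₀)/p₁}.
  lower = (p₁ − p₀)/p₁ = 0.17351 / 0.60797 ≈ 0.2854
  upper = min{1, (1 − p₀)/p₁} = 0.56554 / 0.60797 ≈ 0.9302

0.285 ≤ PN ≤ 0.930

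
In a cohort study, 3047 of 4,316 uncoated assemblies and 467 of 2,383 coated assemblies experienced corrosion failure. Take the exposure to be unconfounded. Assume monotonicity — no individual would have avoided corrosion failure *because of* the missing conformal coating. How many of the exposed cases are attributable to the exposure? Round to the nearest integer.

about 2201 cases

p₁ = P(outcome | exposed) = 3047/4316 = 0.70598
p₀ = P(outcome | unexposed) = 467/2383 = 0.19597
PN = (p₁ − p₀)/p₁ = (0.70598 − 0.19597) / 0.70598 ≈ 0.72241.
Attributable cases ≈ PN × (exposed cases) = 0.72241 × 3047 ≈ 2201.19.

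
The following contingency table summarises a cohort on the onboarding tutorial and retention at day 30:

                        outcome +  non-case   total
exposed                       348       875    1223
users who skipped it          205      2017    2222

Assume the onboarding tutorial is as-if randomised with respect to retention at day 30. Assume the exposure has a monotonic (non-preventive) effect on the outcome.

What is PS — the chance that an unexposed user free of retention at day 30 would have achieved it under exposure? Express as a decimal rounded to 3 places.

p₁ = P(outcome | exposed) = 348/1223 = 0.28455
p₀ = P(outcome | unexposed) = 205/2222 = 0.092259
Under exogeneity and monotonicity, PS = (p₁ − p₀) / (1 − p₀).
PS = (0.28455 − 0.092259) / (1 − 0.092259) = 0.19229 / 0.90774 ≈ 0.2118

PS ≈ 0.212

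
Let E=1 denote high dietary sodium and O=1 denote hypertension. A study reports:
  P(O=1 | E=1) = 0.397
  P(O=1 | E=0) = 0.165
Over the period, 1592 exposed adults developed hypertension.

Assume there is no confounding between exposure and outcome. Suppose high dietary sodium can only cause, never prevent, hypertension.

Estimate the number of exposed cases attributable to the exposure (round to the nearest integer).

about 930 cases

Let p₁ = 0.397, p₀ = 0.165.
PN = (p₁ − p₀)/p₁ = (0.397 − 0.165) / 0.397 ≈ 0.58438.
Attributable cases ≈ PN × (exposed cases) = 0.58438 × 1592 ≈ 930.34.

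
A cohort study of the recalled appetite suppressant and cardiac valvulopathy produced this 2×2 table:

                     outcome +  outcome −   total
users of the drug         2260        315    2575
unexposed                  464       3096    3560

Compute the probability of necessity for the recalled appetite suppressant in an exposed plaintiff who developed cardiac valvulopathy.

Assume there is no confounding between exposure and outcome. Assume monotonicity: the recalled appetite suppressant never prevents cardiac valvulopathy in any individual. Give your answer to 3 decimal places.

p₁ = P(outcome | exposed) = 2260/2575 = 0.87767
p₀ = P(outcome | unexposed) = 464/3560 = 0.13034
Under exogeneity and monotonicity, PN = (p₁ − p₀) / p₁.
PN = (0.87767 − 0.13034) / 0.87767 = 0.74733 / 0.87767 ≈ 0.8515

PN ≈ 0.851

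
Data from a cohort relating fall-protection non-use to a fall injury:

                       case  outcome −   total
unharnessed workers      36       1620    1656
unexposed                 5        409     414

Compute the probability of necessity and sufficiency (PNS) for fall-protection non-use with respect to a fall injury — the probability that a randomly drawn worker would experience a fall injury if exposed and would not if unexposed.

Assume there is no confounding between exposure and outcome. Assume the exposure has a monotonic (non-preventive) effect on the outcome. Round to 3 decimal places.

PNS ≈ 0.010

p₁ = P(outcome | exposed) = 36/1656 = 0.021739
p₀ = P(outcome | unexposed) = 5/414 = 0.012077
Under exogeneity and monotonicity, PNS = p₁ − p₀.
PNS = 0.021739 − 0.012077 = 0.0096618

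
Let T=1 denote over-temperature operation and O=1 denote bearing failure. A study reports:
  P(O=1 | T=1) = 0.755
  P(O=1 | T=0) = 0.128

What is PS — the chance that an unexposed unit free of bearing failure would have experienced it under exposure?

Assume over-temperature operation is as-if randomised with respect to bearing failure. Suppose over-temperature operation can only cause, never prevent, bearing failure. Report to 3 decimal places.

Let p₁ = 0.755, p₀ = 0.128.
Under exogeneity and monotonicity, PS = (p₁ − p₀) / (1 − p₀).
PS = (0.755 − 0.128) / (1 − 0.128) = 0.627 / 0.872 ≈ 0.7190

PS ≈ 0.719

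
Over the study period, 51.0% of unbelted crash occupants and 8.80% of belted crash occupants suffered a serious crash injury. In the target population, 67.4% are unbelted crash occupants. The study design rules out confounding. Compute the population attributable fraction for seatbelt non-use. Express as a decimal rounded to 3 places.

PAF ≈ 0.764

p₁ = 0.51, p₀ = 0.088.
Overall risk P(Y=1) = π·p₁ + (1−π)·p₀ = 0.674×0.51 + 0.326×0.088 = 0.37243.
Under exogeneity, PAF = [P(Y=1) − p₀] / P(Y=1).
PAF = (0.37243 − 0.088) / 0.37243 ≈ 0.7637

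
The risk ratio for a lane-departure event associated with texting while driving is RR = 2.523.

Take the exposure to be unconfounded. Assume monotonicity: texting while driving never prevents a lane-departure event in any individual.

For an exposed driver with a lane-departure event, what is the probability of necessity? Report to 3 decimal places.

Under exogeneity and monotonicity, PN = (RR − 1) / RR = 1 − 1/RR.
PN = (2.523 − 1) / 2.523 = 1.523 / 2.523 ≈ 0.6036

PN ≈ 0.604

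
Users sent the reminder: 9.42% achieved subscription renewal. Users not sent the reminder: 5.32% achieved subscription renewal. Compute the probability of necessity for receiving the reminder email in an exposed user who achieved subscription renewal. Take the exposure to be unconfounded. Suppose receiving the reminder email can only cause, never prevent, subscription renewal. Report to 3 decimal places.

PN ≈ 0.435

p₁ = 0.0942, p₀ = 0.0532.
Under exogeneity and monotonicity, PN = (p₁ − p₀) / p₁.
PN = (0.0942 − 0.0532) / 0.0942 = 0.041 / 0.0942 ≈ 0.4352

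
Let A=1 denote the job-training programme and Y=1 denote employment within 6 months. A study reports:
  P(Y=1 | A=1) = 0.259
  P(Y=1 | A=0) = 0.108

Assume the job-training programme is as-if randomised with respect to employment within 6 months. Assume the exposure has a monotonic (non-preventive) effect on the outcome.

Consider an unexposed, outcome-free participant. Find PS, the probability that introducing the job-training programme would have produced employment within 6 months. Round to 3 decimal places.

Let p₁ = 0.259, p₀ = 0.108.
Under exogeneity and monotonicity, PS = (p₁ − p₀) / (1 − p₀).
PS = (0.259 − 0.108) / (1 − 0.108) = 0.151 / 0.892 ≈ 0.1693

PS ≈ 0.169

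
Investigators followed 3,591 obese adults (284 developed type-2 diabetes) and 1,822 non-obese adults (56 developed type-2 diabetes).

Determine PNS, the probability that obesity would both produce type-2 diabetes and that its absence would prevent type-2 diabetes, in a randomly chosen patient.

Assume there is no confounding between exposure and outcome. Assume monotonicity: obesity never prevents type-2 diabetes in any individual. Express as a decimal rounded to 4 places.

PNS ≈ 0.0484

p₁ = P(outcome | exposed) = 284/3591 = 0.079087
p₀ = P(outcome | unexposed) = 56/1822 = 0.030735
Under exogeneity and monotonicity, PNS = p₁ − p₀.
PNS = 0.079087 − 0.030735 = 0.048351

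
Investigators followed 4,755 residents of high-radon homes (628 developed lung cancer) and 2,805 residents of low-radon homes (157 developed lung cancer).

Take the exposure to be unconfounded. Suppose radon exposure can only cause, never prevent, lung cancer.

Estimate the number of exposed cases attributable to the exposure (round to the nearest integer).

p₁ = P(outcome | exposed) = 628/4755 = 0.13207
p₀ = P(outcome | unexposed) = 157/2805 = 0.055971
PN = (p₁ − p₀)/p₁ = (0.13207 − 0.055971) / 0.13207 ≈ 0.57620.
Attributable cases ≈ PN × (exposed cases) = 0.57620 × 628 ≈ 361.86.

about 362 cases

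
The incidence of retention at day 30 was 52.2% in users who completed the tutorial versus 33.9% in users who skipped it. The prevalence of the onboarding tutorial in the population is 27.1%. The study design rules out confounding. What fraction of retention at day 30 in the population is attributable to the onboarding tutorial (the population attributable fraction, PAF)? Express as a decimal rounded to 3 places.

PAF ≈ 0.128

p₁ = 0.522, p₀ = 0.339.
Overall risk P(Y=1) = π·p₁ + (1−π)·p₀ = 0.271×0.522 + 0.729×0.339 = 0.38859.
Under exogeneity, PAF = [P(Y=1) − p₀] / P(Y=1).
PAF = (0.38859 − 0.339) / 0.38859 ≈ 0.1276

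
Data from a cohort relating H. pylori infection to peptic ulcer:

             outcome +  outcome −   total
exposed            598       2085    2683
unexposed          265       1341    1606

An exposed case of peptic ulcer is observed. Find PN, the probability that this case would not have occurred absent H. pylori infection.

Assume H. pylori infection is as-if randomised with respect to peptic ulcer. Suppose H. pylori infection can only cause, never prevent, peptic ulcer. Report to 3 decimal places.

PN ≈ 0.260

p₁ = P(outcome | exposed) = 598/2683 = 0.22288
p₀ = P(outcome | unexposed) = 265/1606 = 0.16501
Under exogeneity and monotonicity, PN = (p₁ − p₀)/p₁.
PN = (0.22288 − 0.16501) / 0.22288 ≈ 0.2597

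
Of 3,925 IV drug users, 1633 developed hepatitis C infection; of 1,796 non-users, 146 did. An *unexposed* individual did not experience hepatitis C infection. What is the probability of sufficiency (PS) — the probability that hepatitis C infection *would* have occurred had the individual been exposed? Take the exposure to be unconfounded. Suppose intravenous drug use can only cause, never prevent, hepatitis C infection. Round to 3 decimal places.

PS ≈ 0.364

p₁ = P(outcome | exposed) = 1633/3925 = 0.41605
p₀ = P(outcome | unexposed) = 146/1796 = 0.081292
Under exogeneity and monotonicity, PS = (p₁ − p₀) / (1 − p₀).
PS = (0.41605 − 0.081292) / (1 − 0.081292) = 0.33476 / 0.91871 ≈ 0.3644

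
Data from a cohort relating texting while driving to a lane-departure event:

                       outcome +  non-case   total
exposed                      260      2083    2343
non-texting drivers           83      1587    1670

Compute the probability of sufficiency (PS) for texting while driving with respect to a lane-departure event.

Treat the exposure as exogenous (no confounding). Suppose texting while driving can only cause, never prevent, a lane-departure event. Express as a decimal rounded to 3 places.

p₁ = P(outcome | exposed) = 260/2343 = 0.11097
p₀ = P(outcome | unexposed) = 83/1670 = 0.049701
Under exogeneity and monotonicity, PS = (p₁ − p₀) / (1 − p₀).
PS = (0.11097 − 0.049701) / (1 − 0.049701) = 0.061268 / 0.9503 ≈ 0.0645

PS ≈ 0.064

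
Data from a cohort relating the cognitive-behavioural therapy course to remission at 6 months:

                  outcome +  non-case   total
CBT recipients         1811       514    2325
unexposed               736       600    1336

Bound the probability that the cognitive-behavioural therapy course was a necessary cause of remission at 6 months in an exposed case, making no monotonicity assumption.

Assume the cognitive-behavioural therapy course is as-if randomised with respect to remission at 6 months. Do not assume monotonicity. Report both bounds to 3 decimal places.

p₁ = P(outcome | exposed) = 1811/2325 = 0.77892
p₀ = P(outcome | unexposed) = 736/1336 = 0.5509
Under exogeneity alone the bounds on PN are max{0,(p₁−p₀)/p₁} ≤ PN ≤ min{1,(1−p₀)/p₁}.
  lower = (p₁ − p₀)/p₁ = 0.22803 / 0.77892 ≈ 0.2927
  upper = min{1, (1 − p₀)/p₁} = 0.4491 / 0.77892 ≈ 0.5766

0.293 ≤ PN ≤ 0.577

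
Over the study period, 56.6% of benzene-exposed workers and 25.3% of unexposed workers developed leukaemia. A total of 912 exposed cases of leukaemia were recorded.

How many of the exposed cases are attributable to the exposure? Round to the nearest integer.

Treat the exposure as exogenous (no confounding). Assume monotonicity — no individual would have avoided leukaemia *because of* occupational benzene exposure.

p₁ = 0.566, p₀ = 0.253.
PN = (p₁ − p₀)/p₁ = (0.566 − 0.253) / 0.566 ≈ 0.55300.
Attributable cases ≈ PN × (exposed cases) = 0.55300 × 912 ≈ 504.34.

about 504 cases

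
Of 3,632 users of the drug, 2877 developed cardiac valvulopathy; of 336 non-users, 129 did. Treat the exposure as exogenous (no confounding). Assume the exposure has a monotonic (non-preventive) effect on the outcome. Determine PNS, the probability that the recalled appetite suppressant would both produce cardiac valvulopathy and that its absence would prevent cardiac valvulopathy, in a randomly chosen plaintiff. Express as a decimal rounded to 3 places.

PNS ≈ 0.408

p₁ = P(outcome | exposed) = 2877/3632 = 0.79213
p₀ = P(outcome | unexposed) = 129/336 = 0.38393
Under exogeneity and monotonicity, PNS = p₁ − p₀.
PNS = 0.79213 − 0.38393 = 0.4082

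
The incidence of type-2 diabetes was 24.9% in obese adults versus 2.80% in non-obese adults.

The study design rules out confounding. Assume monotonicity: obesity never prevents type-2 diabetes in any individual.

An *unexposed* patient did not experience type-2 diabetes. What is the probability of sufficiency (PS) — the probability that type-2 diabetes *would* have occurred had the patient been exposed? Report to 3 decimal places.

p₁ = 0.249, p₀ = 0.028.
Under exogeneity and monotonicity, PS = (p₁ − p₀) / (1 − p₀).
PS = (0.249 − 0.028) / (1 − 0.028) = 0.221 / 0.972 ≈ 0.2274

PS ≈ 0.227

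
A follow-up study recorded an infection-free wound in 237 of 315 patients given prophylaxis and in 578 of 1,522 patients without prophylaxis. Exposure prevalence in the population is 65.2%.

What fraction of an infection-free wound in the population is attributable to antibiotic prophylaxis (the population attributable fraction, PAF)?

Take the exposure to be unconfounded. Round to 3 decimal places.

p₁ = P(outcome | exposed) = 237/315 = 0.75238
p₀ = P(outcome | unexposed) = 578/1522 = 0.37976
Overall risk P(Y=1) = π·p₁ + (1−π)·p₀ = 0.652×0.75238 + 0.348×0.37976 = 0.62271.
Under exogeneity, PAF = [P(Y=1) − p₀] / P(Y=1).
PAF = (0.62271 − 0.37976) / 0.62271 ≈ 0.3901

PAF ≈ 0.390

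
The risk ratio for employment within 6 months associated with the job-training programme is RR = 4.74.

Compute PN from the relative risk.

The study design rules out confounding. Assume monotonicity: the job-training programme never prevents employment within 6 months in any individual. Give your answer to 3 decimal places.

Under exogeneity and monotonicity, PN = (RR − 1) / RR = 1 − 1/RR.
PN = (4.74 − 1) / 4.74 = 3.74 / 4.74 ≈ 0.7890

PN ≈ 0.789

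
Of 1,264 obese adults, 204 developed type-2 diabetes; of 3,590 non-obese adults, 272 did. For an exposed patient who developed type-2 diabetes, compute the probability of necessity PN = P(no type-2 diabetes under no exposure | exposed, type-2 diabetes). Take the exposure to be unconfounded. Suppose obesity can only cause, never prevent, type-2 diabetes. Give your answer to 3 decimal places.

PN ≈ 0.531

p₁ = P(outcome | exposed) = 204/1264 = 0.16139
p₀ = P(outcome | unexposed) = 272/3590 = 0.075766
Under exogeneity and monotonicity, PN = (p₁ − p₀) / p₁.
PN = (0.16139 − 0.075766) / 0.16139 = 0.085626 / 0.16139 ≈ 0.5305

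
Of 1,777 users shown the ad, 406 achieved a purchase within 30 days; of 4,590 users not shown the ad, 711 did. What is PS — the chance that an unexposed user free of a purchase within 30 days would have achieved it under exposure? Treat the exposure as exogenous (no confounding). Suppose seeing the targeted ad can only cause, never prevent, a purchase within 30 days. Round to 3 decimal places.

PS ≈ 0.087

p₁ = P(outcome | exposed) = 406/1777 = 0.22847
p₀ = P(outcome | unexposed) = 711/4590 = 0.1549
Under exogeneity and monotonicity, PS = (p₁ − p₀) / (1 − p₀).
PS = (0.22847 − 0.1549) / (1 − 0.1549) = 0.073573 / 0.8451 ≈ 0.0871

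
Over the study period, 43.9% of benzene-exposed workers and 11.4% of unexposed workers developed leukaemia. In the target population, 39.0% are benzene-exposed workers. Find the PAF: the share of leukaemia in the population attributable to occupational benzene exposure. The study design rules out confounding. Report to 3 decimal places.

PAF ≈ 0.526

p₁ = 0.439, p₀ = 0.114.
Overall risk P(Y=1) = π·p₁ + (1−π)·p₀ = 0.39×0.439 + 0.61×0.114 = 0.24075.
Under exogeneity, PAF = [P(Y=1) − p₀] / P(Y=1).
PAF = (0.24075 − 0.114) / 0.24075 ≈ 0.5265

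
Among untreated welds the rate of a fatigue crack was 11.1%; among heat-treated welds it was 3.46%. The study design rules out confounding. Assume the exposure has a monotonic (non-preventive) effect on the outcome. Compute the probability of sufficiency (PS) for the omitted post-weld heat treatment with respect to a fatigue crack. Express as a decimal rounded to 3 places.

PS ≈ 0.079

p₁ = 0.111, p₀ = 0.0346.
Under exogeneity and monotonicity, PS = (p₁ − p₀) / (1 − p₀).
PS = (0.111 − 0.0346) / (1 − 0.0346) = 0.0764 / 0.9654 ≈ 0.0791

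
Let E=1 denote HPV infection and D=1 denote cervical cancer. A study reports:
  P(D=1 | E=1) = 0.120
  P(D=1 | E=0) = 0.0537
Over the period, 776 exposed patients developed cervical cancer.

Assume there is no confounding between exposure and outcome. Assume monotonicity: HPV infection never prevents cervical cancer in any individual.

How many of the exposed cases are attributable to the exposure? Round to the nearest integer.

about 429 cases

Let p₁ = 0.12, p₀ = 0.0537.
PN = (p₁ − p₀)/p₁ = (0.12 − 0.0537) / 0.12 ≈ 0.55250.
Attributable cases ≈ PN × (exposed cases) = 0.55250 × 776 ≈ 428.74.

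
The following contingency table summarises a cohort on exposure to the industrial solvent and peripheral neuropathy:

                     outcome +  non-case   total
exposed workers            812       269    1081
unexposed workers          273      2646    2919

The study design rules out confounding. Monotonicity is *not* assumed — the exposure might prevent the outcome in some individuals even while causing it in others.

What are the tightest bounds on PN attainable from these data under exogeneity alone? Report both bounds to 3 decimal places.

p₁ = P(outcome | exposed) = 812/1081 = 0.75116
p₀ = P(outcome | unexposed) = 273/2919 = 0.093525
Under exogeneity alone the bounds on PN are max{0,(p₁−p₀)/p₁} ≤ PN ≤ min{1,(1−p₀)/p₁}.
  lower = (p₁ − p₀)/p₁ = 0.65763 / 0.75116 ≈ 0.8755
  upper = min{1, (1 − p₀)/p₁} = 0.90647 / 0.75116 ≈ 1.2068 → capped at 1

0.875 ≤ PN ≤ 1.000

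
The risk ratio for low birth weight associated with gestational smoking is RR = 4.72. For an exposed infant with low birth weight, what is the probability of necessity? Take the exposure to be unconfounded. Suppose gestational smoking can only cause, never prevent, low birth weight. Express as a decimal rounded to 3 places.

PN ≈ 0.788

Under exogeneity and monotonicity, PN = (RR − 1) / RR = 1 − 1/RR.
PN = (4.72 − 1) / 4.72 = 3.72 / 4.72 ≈ 0.7881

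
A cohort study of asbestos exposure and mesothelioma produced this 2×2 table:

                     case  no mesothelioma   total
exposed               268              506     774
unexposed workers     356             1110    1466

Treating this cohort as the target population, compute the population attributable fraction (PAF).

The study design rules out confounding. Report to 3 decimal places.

PAF ≈ 0.128

p₁ = P(outcome | exposed) = 268/774 = 0.34625
p₀ = P(outcome | unexposed) = 356/1466 = 0.24284
Exposure prevalence π = 774/2240 = 0.34554; overall risk P(Y=1) = 0.27857.
Under exogeneity, PAF = [P(Y=1) − p₀]/P(Y=1).
PAF = (0.27857 − 0.24284) / 0.27857 ≈ 0.1283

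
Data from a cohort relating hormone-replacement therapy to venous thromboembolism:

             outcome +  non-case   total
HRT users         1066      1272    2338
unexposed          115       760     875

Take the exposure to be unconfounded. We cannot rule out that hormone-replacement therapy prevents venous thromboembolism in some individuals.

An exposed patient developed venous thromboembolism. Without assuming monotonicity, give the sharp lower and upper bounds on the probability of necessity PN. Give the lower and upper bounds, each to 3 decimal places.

0.712 ≤ PN ≤ 1.000

p₁ = P(outcome | exposed) = 1066/2338 = 0.45595
p₀ = P(outcome | unexposed) = 115/875 = 0.13143
Under exogeneity alone the bounds on PN are max{0,(p₁−p₀)/p₁} ≤ PN ≤ min{1,(1−p₀)/p₁}.
  lower = (p₁ − p₀)/p₁ = 0.32452 / 0.45595 ≈ 0.7117
  upper = min{1, (1 − p₀)/p₁} = 0.86857 / 0.45595 ≈ 1.9050 → capped at 1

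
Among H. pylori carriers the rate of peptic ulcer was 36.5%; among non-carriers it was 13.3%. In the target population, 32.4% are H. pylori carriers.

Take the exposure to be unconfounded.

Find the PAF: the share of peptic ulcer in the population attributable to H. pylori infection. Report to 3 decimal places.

PAF ≈ 0.361

p₁ = 0.365, p₀ = 0.133.
Overall risk P(Y=1) = π·p₁ + (1−π)·p₀ = 0.324×0.365 + 0.676×0.133 = 0.20817.
Under exogeneity, PAF = [P(Y=1) − p₀] / P(Y=1).
PAF = (0.20817 − 0.133) / 0.20817 ≈ 0.3611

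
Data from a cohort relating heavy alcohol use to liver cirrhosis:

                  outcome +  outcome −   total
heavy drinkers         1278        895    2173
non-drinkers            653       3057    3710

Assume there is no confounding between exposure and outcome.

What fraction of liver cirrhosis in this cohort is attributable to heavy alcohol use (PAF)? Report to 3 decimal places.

PAF ≈ 0.464

p₁ = P(outcome | exposed) = 1278/2173 = 0.58813
p₀ = P(outcome | unexposed) = 653/3710 = 0.17601
Exposure prevalence π = 2173/5883 = 0.36937; overall risk P(Y=1) = 0.32823.
Under exogeneity, PAF = [P(Y=1) − p₀]/P(Y=1).
PAF = (0.32823 − 0.17601) / 0.32823 ≈ 0.4638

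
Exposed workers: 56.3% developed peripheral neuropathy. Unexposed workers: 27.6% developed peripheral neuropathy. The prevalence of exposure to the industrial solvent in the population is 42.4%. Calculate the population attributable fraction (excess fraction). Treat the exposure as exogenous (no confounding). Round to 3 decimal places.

PAF ≈ 0.306

p₁ = 0.563, p₀ = 0.276.
Overall risk P(Y=1) = π·p₁ + (1−π)·p₀ = 0.424×0.563 + 0.576×0.276 = 0.39769.
Under exogeneity, PAF = [P(Y=1) − p₀] / P(Y=1).
PAF = (0.39769 − 0.276) / 0.39769 ≈ 0.3060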